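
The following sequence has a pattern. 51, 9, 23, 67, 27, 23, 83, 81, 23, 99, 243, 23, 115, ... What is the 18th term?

23

The terms cycle through 3 interleaved subsequences.
Subsequence A: 51, 67, 83, 99, 115 (arithmetic with common difference +16).
Subsequence B: 9, 27, 81, 243 (powers of 3).
Subsequence C: 23, 23, 23, 23 (the constant sequence 23).
The 18th slot belongs to subsequence C; its 6th term is 23.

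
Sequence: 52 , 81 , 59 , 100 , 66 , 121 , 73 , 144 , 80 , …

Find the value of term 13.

94

The terms cycle through 2 interleaved subsequences.
Subsequence A = 52, 59, 66, 73, 80: arithmetic, step +7.
Subsequence B = 81, 100, 121, 144: perfect squares starting at 9².
The 13th slot belongs to subsequence A; its 7th term is 94.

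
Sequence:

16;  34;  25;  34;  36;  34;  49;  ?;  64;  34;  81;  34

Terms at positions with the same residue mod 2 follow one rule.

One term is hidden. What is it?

34

Taking every 2nd term gives 2 separate tracks.
Stream A = 16, 25, 36, 49, 64, 81: perfect squares starting at 4².
Stream B = 34, 34, 34, ?, 34, 34: constant 34.
The gap is stream B's term 4; the rule gives 34.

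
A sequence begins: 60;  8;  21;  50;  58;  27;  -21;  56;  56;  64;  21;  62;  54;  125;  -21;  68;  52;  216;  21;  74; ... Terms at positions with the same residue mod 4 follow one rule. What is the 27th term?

Read the sequence 4 terms at a time; column i is its own pattern.
Track A is 60, 58, 56, 54, 52, which is arithmetic with common difference −2.
Track B is 8, 27, 64, 125, 216, which is consecutive cubes n³ from n = 2.
Track C is 21, -21, 21, -21, 21, which is alternating ±21.
Track D is 50, 56, 62, 68, 74, which is arithmetic with common difference +6.
Position 27 → track C, term 7 = 21.

21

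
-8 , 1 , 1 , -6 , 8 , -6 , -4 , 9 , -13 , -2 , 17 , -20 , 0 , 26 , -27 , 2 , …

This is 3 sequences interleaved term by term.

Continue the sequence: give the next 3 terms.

Taking every 3rd term gives 3 separate tracks.
Stream A: -8, -6, -4, -2, 0, 2 — linear: a_n = -10 + 2·n.
Stream B: 1, 8, 9, 17, 26 — each term equals the sum of the previous two.
Stream C: 1, -6, -13, -20, -27 — arithmetic, step −7.
Position 17 → stream B, term 6 = 43.
Term 18 comes from stream C (its 6th entry): -34.
Position 19 falls in stream A as its term 7, giving 4.

43, -34, 4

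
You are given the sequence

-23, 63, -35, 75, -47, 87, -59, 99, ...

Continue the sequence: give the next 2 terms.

Split by position mod 2 into 2 tracks.
Subsequence A: -23, -35, -47, -59 (arithmetic, step −12).
Subsequence B: 63, 75, 87, 99 (linear: a_n = 51 + 12·n).
Term 9 comes from subsequence A (its 5th entry): -71.
Position 10 → subsequence B, term 5 = 111.

-71, 111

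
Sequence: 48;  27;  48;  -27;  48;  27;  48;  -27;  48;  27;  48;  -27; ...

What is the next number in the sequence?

48

Taking every 2nd term gives 2 separate tracks.
Track A is 48, 48, 48, 48, 48, 48, which is always 48.
Track B is 27, -27, 27, -27, 27, -27, which is the oscillation 27·(−1)^(n+1).
Position 13 falls in track A as its term 7, giving 48.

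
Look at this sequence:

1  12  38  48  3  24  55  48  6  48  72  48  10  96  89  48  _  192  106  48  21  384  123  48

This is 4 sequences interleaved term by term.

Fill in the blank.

Split by position mod 4 into 4 tracks.
Stream A is 1, 3, 6, 10, ?, 21, which is triangular numbers n(n+1)/2 for n = 1, 2, ….
Stream B is 12, 24, 48, 96, 192, 384, which is a geometric progression (common ratio 2).
Stream C is 38, 55, 72, 89, 106, 123, which is arithmetic with common difference +17.
Stream D is 48, 48, 48, 48, 48, 48, which is the constant sequence 48.
The gap is stream A's term 5; the rule gives 15.

15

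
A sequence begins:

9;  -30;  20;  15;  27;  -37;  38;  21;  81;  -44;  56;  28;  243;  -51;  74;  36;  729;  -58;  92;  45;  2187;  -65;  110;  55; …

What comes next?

6561

Read the sequence 4 terms at a time; column i is its own pattern.
Track A: 9, 27, 81, 243, 729, 2187. Powers 3^2, 3^3, 3^4, ….
Track B: -30, -37, -44, -51, -58, -65. Arithmetic, step −7.
Track C: 20, 38, 56, 74, 92, 110. Adding 18 each time.
Track D: 15, 21, 28, 36, 45, 55. Triangular numbers n(n+1)/2 for n = 5, 6, ….
The 25th slot belongs to track A; its 7th term is 6561.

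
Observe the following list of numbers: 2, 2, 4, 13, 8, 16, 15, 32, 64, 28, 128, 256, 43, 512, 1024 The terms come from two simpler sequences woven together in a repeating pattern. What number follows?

71

The slot pattern repeats as ABB (period 3), so there are 2 interleaved tracks.
Track A is 2, 13, 15, 28, 43, which is Fibonacci-style (each term is the sum of the two before it).
Track B is 2, 4, 8, 16, 32, 64, 128, 256, 512, 1024, which is geometric with ratio 2.
Position 16 falls in track A as its term 6, giving 71.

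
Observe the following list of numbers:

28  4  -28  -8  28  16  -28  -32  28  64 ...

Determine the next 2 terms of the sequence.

The terms cycle through 2 interleaved subsequences.
Track A = 28, -28, 28, -28, 28: oscillating between 28 and -28.
Track B = 4, -8, 16, -32, 64: geometric with ratio -2.
Position 11 → track A, term 6 = -28.
Position 12 → track B, term 6 = -128.

-28, -128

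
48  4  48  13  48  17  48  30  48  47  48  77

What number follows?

The terms cycle through 2 interleaved subsequences.
Subsequence A is 48, 48, 48, 48, 48, 48, which is always 48.
Subsequence B is 4, 13, 17, 30, 47, 77, which is a Fibonacci-like recurrence a_n = a_{n-1} + a_{n-2}.
Term 13 comes from subsequence A (its 7th entry): 48.

48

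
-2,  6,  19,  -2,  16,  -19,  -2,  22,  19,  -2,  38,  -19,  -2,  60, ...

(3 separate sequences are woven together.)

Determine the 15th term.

Split by position mod 3: positions 1, 4, 7, … form one track, and each other residue class forms its own.
Track A: -2, -2, -2, -2, -2 — the constant sequence -2.
Track B: 6, 16, 22, 38, 60 — a Fibonacci-like recurrence a_n = a_{n-1} + a_{n-2}.
Track C: 19, -19, 19, -19 — alternating ±19.
Term 15 comes from track C (its 5th entry): 19.

19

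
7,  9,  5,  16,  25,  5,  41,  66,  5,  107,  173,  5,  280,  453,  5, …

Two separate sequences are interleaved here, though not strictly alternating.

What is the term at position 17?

Positions follow the repeating pattern AAB; grouping by letter gives 2 tracks.
Track A = 7, 9, 16, 25, 41, 66, 107, 173, 280, 453: Fibonacci-style (each term is the sum of the two before it).
Track B = 5, 5, 5, 5, 5: always 5.
The 17th slot belongs to track A; its 12th term is 1186.

1186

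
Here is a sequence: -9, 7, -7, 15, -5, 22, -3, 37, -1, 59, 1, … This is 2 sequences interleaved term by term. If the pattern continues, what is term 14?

Split by position mod 2 into 2 tracks.
Track A is -9, -7, -5, -3, -1, 1, which is adding 2 each time.
Track B is 7, 15, 22, 37, 59, which is a Fibonacci-like recurrence a_n = a_{n-1} + a_{n-2}.
Position 14 falls in track B as its term 7, giving 155.

155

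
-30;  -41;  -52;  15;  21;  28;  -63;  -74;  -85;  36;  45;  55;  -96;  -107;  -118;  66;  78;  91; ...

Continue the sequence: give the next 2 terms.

Positions follow the repeating pattern AAABBB; grouping by letter gives 2 tracks.
Stream A: -30, -41, -52, -63, -74, -85, -96, -107, -118. Arithmetic with common difference −11.
Stream B: 15, 21, 28, 36, 45, 55, 66, 78, 91. Triangular numbers n(n+1)/2 for n = 5, 6, ….
Position 19 falls in stream A as its term 10, giving -129.
Position 20 → stream A, term 11 = -140.

-129, -140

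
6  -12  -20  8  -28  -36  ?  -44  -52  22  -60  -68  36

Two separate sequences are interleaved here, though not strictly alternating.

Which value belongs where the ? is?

Reading positions in blocks of 3 reveals the pattern ABB — 2 tracks woven together.
Track A: 6, 8, ?, 22, 36 (each term equals the sum of the previous two).
Track B: -12, -20, -28, -36, -44, -52, -60, -68 (arithmetic, step −8).
Track A's pattern makes the blank 14.

14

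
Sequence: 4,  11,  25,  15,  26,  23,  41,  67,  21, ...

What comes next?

Reading positions in blocks of 3 reveals the pattern AAB — 2 tracks woven together.
Track A: 4, 11, 15, 26, 41, 67 (each term equals the sum of the previous two).
Track B: 25, 23, 21 (subtracting 2 each time).
Position 10 → track A, term 7 = 108.

108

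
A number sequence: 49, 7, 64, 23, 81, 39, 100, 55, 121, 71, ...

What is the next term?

Split by position mod 2 into 2 tracks.
Track A: 49, 64, 81, 100, 121 (the squares 7², 8², 9², …).
Track B: 7, 23, 39, 55, 71 (arithmetic with common difference +16).
The 11th slot belongs to track A; its 6th term is 144.

144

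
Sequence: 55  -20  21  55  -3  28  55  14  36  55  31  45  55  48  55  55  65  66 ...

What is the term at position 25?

55

Split by position mod 3 into 3 tracks.
Subsequence A = 55, 55, 55, 55, 55, 55: constant 55.
Subsequence B = -20, -3, 14, 31, 48, 65: arithmetic, step +17.
Subsequence C = 21, 28, 36, 45, 55, 66: triangular numbers starting at T_6.
Position 25 → subsequence A, term 9 = 55.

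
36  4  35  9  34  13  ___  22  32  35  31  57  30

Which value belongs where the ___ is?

33

Odd-indexed and even-indexed terms follow separate rules.
Track A: 36, 35, 34, ?, 32, 31, 30 (arithmetic with common difference −1).
Track B: 4, 9, 13, 22, 35, 57 (Fibonacci-style (each term is the sum of the two before it)).
Filling track A at index 4 by its rule yields 33.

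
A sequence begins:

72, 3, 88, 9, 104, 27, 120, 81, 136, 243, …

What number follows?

Taking every 2nd term gives 2 separate tracks.
Track A is 72, 88, 104, 120, 136, which is arithmetic, step +16.
Track B is 3, 9, 27, 81, 243, which is powers 3^1, 3^2, 3^3, ….
Position 11 → track A, term 6 = 152.

152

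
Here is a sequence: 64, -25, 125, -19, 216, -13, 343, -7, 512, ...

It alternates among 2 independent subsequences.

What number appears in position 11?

729

The terms cycle through 2 interleaved subsequences.
Subsequence A: 64, 125, 216, 343, 512 (consecutive cubes n³ from n = 4).
Subsequence B: -25, -19, -13, -7 (linear: a_n = -31 + 6·n).
Position 11 falls in subsequence A as its term 6, giving 729.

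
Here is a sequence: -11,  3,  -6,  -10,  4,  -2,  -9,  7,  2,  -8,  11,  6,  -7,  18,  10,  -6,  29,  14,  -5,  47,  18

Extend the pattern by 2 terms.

-4, 76

Split by position mod 3 into 3 tracks.
Track A: -11, -10, -9, -8, -7, -6, -5 (adding 1 each time).
Track B: 3, 4, 7, 11, 18, 29, 47 (each term equals the sum of the previous two).
Track C: -6, -2, 2, 6, 10, 14, 18 (arithmetic with common difference +4).
The 22nd slot belongs to track A; its 8th term is -4.
Term 23 comes from track B (its 8th entry): 76.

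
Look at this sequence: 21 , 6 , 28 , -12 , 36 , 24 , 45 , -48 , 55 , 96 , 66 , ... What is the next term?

-192

Taking every 2nd term gives 2 separate tracks.
Subsequence A: 21, 28, 36, 45, 55, 66 (the triangular numbers T_6, T_7, …).
Subsequence B: 6, -12, 24, -48, 96 (a geometric progression (common ratio -2)).
Term 12 comes from subsequence B (its 6th entry): -192.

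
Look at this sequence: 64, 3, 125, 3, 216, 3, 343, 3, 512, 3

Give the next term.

729

Taking every 2nd term gives 2 separate tracks.
Subsequence A is 64, 125, 216, 343, 512, which is the cubes 4³, 5³, 6³, ….
Subsequence B is 3, 3, 3, 3, 3, which is the constant sequence 3.
Position 11 → subsequence A, term 6 = 729.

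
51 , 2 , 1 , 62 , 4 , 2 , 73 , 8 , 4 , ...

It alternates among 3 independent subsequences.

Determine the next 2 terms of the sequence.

Split by position mod 3 into 3 tracks.
Track A: 51, 62, 73 — arithmetic with common difference +11.
Track B: 2, 4, 8 — geometric, ×2 each step.
Track C: 1, 2, 4 — successive powers of 2.
The 10th slot belongs to track A; its 4th term is 84.
Position 11 falls in track B as its term 4, giving 16.

84, 16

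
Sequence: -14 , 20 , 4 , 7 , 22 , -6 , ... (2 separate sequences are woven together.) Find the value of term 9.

Positions 1, 3, 5, … form one subsequence and positions 2, 4, 6, … form another.
Track A is -14, 4, 22, which is arithmetic, step +18.
Track B is 20, 7, -6, which is arithmetic, step −13.
Position 9 → track A, term 5 = 58.

58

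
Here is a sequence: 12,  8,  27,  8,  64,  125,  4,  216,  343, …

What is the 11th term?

Reading positions in blocks of 3 reveals the pattern ABB — 2 tracks woven together.
Track A: 12, 8, 4 (subtracting 4 each time).
Track B: 8, 27, 64, 125, 216, 343 (perfect cubes starting at 2³).
The 11th slot belongs to track B; its 7th term is 512.

512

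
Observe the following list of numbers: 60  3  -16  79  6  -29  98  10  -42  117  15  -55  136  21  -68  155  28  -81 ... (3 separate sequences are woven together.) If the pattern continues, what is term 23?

45

Taking every 3rd term gives 3 separate tracks.
Subsequence A: 60, 79, 98, 117, 136, 155. Arithmetic, step +19.
Subsequence B: 3, 6, 10, 15, 21, 28. Triangular numbers starting at T_2.
Subsequence C: -16, -29, -42, -55, -68, -81. Subtracting 13 each time.
The 23rd slot belongs to subsequence B; its 8th term is 45.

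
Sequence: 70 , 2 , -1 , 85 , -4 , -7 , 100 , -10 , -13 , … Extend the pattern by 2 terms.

Positions follow the repeating pattern ABB; grouping by letter gives 2 tracks.
Track A: 70, 85, 100 (linear: a_n = 55 + 15·n).
Track B: 2, -1, -4, -7, -10, -13 (arithmetic, step −3).
The 10th slot belongs to track A; its 4th term is 115.
Position 11 falls in track B as its term 7, giving -16.

115, -16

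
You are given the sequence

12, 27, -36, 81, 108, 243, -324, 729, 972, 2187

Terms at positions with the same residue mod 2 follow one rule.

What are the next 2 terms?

-2916, 6561

The terms cycle through 2 interleaved subsequences.
Track A: 12, -36, 108, -324, 972 — multiplying by -3 each time.
Track B: 27, 81, 243, 729, 2187 — successive powers of 3.
Term 11 comes from track A (its 6th entry): -2916.
Position 12 falls in track B as its term 6, giving 6561.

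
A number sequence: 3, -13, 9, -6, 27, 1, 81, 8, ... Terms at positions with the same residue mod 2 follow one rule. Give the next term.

Odd-indexed and even-indexed terms follow separate rules.
Track A: 3, 9, 27, 81 — powers 3^1, 3^2, 3^3, ….
Track B: -13, -6, 1, 8 — adding 7 each time.
Position 9 → track A, term 5 = 243.

243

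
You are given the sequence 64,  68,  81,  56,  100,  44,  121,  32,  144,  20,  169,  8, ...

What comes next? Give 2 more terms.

Split by position mod 2 into 2 tracks.
Stream A = 64, 81, 100, 121, 144, 169: consecutive squares n² from n = 8.
Stream B = 68, 56, 44, 32, 20, 8: arithmetic, step −12.
Position 13 → stream A, term 7 = 196.
The 14th slot belongs to stream B; its 7th term is -4.

196, -4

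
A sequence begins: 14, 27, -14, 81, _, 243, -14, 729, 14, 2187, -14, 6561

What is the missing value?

14

Positions 1, 3, 5, … form one subsequence and positions 2, 4, 6, … form another.
Track A: 14, -14, ?, -14, 14, -14 — the oscillation 14·(−1)^(n+1).
Track B: 27, 81, 243, 729, 2187, 6561 — powers 3^3, 3^4, 3^5, ….
Track A's pattern makes the blank 14.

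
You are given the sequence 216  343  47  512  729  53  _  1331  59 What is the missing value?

1000

The slot pattern repeats as AAB (period 3), so there are 2 interleaved tracks.
Track A: 216, 343, 512, 729, ?, 1331. Perfect cubes starting at 6³.
Track B: 47, 53, 59. Arithmetic with common difference +6.
Track A's pattern makes the blank 1000.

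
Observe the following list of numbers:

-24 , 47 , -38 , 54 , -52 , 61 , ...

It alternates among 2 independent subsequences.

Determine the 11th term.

-94

The terms cycle through 2 interleaved subsequences.
Stream A is -24, -38, -52, which is subtracting 14 each time.
Stream B is 47, 54, 61, which is linear: a_n = 40 + 7·n.
Position 11 → stream A, term 6 = -94.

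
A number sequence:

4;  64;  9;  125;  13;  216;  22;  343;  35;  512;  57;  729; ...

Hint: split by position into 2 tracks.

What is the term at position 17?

241

Positions 1, 3, 5, … form one subsequence and positions 2, 4, 6, … form another.
Stream A: 4, 9, 13, 22, 35, 57. Each term equals the sum of the previous two.
Stream B: 64, 125, 216, 343, 512, 729. Consecutive cubes n³ from n = 4.
Term 17 comes from stream A (its 9th entry): 241.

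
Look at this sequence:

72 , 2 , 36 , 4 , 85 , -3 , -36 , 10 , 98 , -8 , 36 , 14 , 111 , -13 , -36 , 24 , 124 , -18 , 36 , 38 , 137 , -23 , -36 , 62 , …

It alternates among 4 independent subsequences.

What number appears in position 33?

176

Read the sequence 4 terms at a time; column i is its own pattern.
Subsequence A: 72, 85, 98, 111, 124, 137 (adding 13 each time).
Subsequence B: 2, -3, -8, -13, -18, -23 (subtracting 5 each time).
Subsequence C: 36, -36, 36, -36, 36, -36 (oscillating between 36 and -36).
Subsequence D: 4, 10, 14, 24, 38, 62 (each term equals the sum of the previous two).
Position 33 → subsequence A, term 9 = 176.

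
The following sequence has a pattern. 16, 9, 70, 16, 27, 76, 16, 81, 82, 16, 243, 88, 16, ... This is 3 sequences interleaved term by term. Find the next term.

729

Read the sequence 3 terms at a time; column i is its own pattern.
Track A: 16, 16, 16, 16, 16. The constant sequence 16.
Track B: 9, 27, 81, 243. Geometric, ×3 each step.
Track C: 70, 76, 82, 88. Arithmetic, step +6.
Position 14 falls in track B as its term 5, giving 729.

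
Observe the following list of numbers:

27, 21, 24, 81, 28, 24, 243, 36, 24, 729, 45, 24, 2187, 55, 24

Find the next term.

Split by position mod 3: positions 1, 4, 7, … form one track, and each other residue class forms its own.
Track A: 27, 81, 243, 729, 2187. Powers 3^3, 3^4, 3^5, ….
Track B: 21, 28, 36, 45, 55. Triangular numbers n(n+1)/2 for n = 6, 7, ….
Track C: 24, 24, 24, 24, 24. The constant sequence 24.
Position 16 → track A, term 6 = 6561.

6561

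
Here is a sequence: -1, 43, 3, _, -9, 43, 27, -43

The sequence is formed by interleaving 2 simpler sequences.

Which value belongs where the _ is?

-43

Positions 1, 3, 5, … form one subsequence and positions 2, 4, 6, … form another.
Track A is -1, 3, -9, 27, which is geometric with ratio -3.
Track B is 43, ?, 43, -43, which is the oscillation 43·(−1)^(n+1).
Filling track B at index 2 by its rule yields -43.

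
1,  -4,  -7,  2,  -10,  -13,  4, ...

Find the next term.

-16

The slot pattern repeats as ABB (period 3), so there are 2 interleaved tracks.
Stream A: 1, 2, 4. Successive powers of 2.
Stream B: -4, -7, -10, -13. Subtracting 3 each time.
Position 8 falls in stream B as its term 5, giving -16.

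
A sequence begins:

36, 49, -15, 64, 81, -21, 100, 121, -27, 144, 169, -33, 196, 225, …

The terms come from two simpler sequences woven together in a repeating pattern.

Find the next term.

-39

The slot pattern repeats as AAB (period 3), so there are 2 interleaved tracks.
Track A = 36, 49, 64, 81, 100, 121, 144, 169, 196, 225: consecutive squares n² from n = 6.
Track B = -15, -21, -27, -33: subtracting 6 each time.
Position 15 falls in track B as its term 5, giving -39.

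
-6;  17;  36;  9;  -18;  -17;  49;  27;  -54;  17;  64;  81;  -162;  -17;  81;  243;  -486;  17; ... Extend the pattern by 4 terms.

Split by position mod 4 into 4 tracks.
Subsequence A: -6, -18, -54, -162, -486 (a geometric progression (common ratio 3)).
Subsequence B: 17, -17, 17, -17, 17 (the oscillation 17·(−1)^(n+1)).
Subsequence C: 36, 49, 64, 81 (consecutive squares n² from n = 6).
Subsequence D: 9, 27, 81, 243 (successive powers of 3).
The 19th slot belongs to subsequence C; its 5th term is 100.
Position 20 → subsequence D, term 5 = 729.
Position 21 falls in subsequence A as its term 6, giving -1458.
Position 22 falls in subsequence B as its term 6, giving -17.

100, 729, -1458, -17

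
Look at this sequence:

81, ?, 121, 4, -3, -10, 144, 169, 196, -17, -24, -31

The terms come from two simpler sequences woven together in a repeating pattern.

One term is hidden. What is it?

100

Reading positions in blocks of 6 reveals the pattern AAABBB — 2 tracks woven together.
Stream A: 81, ?, 121, 144, 169, 196 (the squares 9², 10², 11², …).
Stream B: 4, -3, -10, -17, -24, -31 (arithmetic with common difference −7).
The gap is stream A's term 2; the rule gives 100.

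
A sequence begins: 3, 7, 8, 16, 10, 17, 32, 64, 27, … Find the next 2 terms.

The slot pattern repeats as AABB (period 4), so there are 2 interleaved tracks.
Track A: 3, 7, 10, 17, 27 (each term equals the sum of the previous two).
Track B: 8, 16, 32, 64 (successive powers of 2).
Position 10 → track A, term 6 = 44.
The 11th slot belongs to track B; its 5th term is 128.

44, 128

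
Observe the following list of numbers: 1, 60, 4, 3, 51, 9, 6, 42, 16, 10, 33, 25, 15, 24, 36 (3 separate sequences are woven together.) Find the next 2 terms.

21, 15

Split by position mod 3: positions 1, 4, 7, … form one track, and each other residue class forms its own.
Subsequence A is 1, 3, 6, 10, 15, which is triangular numbers n(n+1)/2 for n = 1, 2, ….
Subsequence B is 60, 51, 42, 33, 24, which is arithmetic, step −9.
Subsequence C is 4, 9, 16, 25, 36, which is perfect squares starting at 2².
Position 16 → subsequence A, term 6 = 21.
Position 17 falls in subsequence B as its term 6, giving 15.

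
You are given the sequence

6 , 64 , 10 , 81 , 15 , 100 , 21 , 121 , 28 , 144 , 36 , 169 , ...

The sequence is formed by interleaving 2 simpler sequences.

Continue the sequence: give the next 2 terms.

Split by position mod 2 into 2 tracks.
Subsequence A is 6, 10, 15, 21, 28, 36, which is triangular numbers n(n+1)/2 for n = 3, 4, ….
Subsequence B is 64, 81, 100, 121, 144, 169, which is consecutive squares n² from n = 8.
Position 13 → subsequence A, term 7 = 45.
The 14th slot belongs to subsequence B; its 7th term is 196.

45, 196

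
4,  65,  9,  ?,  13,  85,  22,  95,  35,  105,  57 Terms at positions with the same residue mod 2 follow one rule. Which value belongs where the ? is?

Odd-indexed and even-indexed terms follow separate rules.
Track A: 4, 9, 13, 22, 35, 57 (each term equals the sum of the previous two).
Track B: 65, ?, 85, 95, 105 (linear: a_n = 55 + 10·n).
Filling track B at index 2 by its rule yields 75.

75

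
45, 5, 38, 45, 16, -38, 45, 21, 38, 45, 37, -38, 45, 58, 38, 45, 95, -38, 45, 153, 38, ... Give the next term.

Split by position mod 3: positions 1, 4, 7, … form one track, and each other residue class forms its own.
Stream A: 45, 45, 45, 45, 45, 45, 45 — the constant sequence 45.
Stream B: 5, 16, 21, 37, 58, 95, 153 — each term equals the sum of the previous two.
Stream C: 38, -38, 38, -38, 38, -38, 38 — the oscillation 38·(−1)^(n+1).
The 22nd slot belongs to stream A; its 8th term is 45.

45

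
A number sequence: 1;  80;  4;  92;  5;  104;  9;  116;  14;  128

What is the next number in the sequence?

Taking every 2nd term gives 2 separate tracks.
Subsequence A is 1, 4, 5, 9, 14, which is each term equals the sum of the previous two.
Subsequence B is 80, 92, 104, 116, 128, which is adding 12 each time.
Position 11 falls in subsequence A as its term 6, giving 23.

23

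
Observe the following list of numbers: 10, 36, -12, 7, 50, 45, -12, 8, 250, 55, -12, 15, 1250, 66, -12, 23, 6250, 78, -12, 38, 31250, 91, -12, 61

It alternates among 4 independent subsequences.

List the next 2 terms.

Taking every 4th term gives 4 separate tracks.
Subsequence A is 10, 50, 250, 1250, 6250, 31250, which is geometric, ×5 each step.
Subsequence B is 36, 45, 55, 66, 78, 91, which is triangular numbers n(n+1)/2 for n = 8, 9, ….
Subsequence C is -12, -12, -12, -12, -12, -12, which is always -12.
Subsequence D is 7, 8, 15, 23, 38, 61, which is each term equals the sum of the previous two.
The 25th slot belongs to subsequence A; its 7th term is 156250.
Term 26 comes from subsequence B (its 7th entry): 105.

156250, 105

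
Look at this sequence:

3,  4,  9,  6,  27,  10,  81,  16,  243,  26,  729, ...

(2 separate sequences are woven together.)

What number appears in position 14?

Split by position mod 2 into 2 tracks.
Track A = 3, 9, 27, 81, 243, 729: a geometric progression (common ratio 3).
Track B = 4, 6, 10, 16, 26: Fibonacci-style (each term is the sum of the two before it).
The 14th slot belongs to track B; its 7th term is 68.

68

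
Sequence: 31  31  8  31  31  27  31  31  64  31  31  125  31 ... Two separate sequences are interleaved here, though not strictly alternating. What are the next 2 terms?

31, 216

Reading positions in blocks of 3 reveals the pattern AAB — 2 tracks woven together.
Track A: 31, 31, 31, 31, 31, 31, 31, 31, 31 (constant 31).
Track B: 8, 27, 64, 125 (the cubes 2³, 3³, 4³, …).
Term 14 comes from track A (its 10th entry): 31.
The 15th slot belongs to track B; its 5th term is 216.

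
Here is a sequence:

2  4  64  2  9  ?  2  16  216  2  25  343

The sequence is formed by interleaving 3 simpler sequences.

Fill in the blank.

Read the sequence 3 terms at a time; column i is its own pattern.
Track A: 2, 2, 2, 2 — always 2.
Track B: 4, 9, 16, 25 — the squares 2², 3², 4², ….
Track C: 64, ?, 216, 343 — the cubes 4³, 5³, 6³, ….
The gap is track C's term 2; the rule gives 125.

125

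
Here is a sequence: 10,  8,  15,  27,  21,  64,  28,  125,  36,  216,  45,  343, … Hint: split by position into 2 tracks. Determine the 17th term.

Taking every 2nd term gives 2 separate tracks.
Subsequence A = 10, 15, 21, 28, 36, 45: the triangular numbers T_4, T_5, ….
Subsequence B = 8, 27, 64, 125, 216, 343: perfect cubes starting at 2³.
Position 17 falls in subsequence A as its term 9, giving 78.

78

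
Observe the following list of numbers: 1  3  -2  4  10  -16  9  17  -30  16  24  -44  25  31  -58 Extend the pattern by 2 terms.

36, 38

The terms cycle through 3 interleaved subsequences.
Track A: 1, 4, 9, 16, 25 (consecutive squares n² from n = 1).
Track B: 3, 10, 17, 24, 31 (adding 7 each time).
Track C: -2, -16, -30, -44, -58 (subtracting 14 each time).
Position 16 falls in track A as its term 6, giving 36.
The 17th slot belongs to track B; its 6th term is 38.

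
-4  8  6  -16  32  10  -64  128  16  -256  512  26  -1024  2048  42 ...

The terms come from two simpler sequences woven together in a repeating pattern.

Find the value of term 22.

The slot pattern repeats as AAB (period 3), so there are 2 interleaved tracks.
Stream A = -4, 8, -16, 32, -64, 128, -256, 512, -1024, 2048: geometric with ratio -2.
Stream B = 6, 10, 16, 26, 42: each term equals the sum of the previous two.
Term 22 comes from stream A (its 15th entry): -65536.

-65536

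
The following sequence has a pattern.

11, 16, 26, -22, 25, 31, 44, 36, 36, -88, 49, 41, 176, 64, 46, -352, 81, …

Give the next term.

51

Split by position mod 3: positions 1, 4, 7, … form one track, and each other residue class forms its own.
Subsequence A is 11, -22, 44, -88, 176, -352, which is a geometric progression (common ratio -2).
Subsequence B is 16, 25, 36, 49, 64, 81, which is perfect squares starting at 4².
Subsequence C is 26, 31, 36, 41, 46, which is arithmetic with common difference +5.
Position 18 falls in subsequence C as its term 6, giving 51.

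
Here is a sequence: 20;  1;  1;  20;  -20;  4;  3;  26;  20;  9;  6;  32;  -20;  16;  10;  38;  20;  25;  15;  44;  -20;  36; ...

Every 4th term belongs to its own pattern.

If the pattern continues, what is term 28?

Read the sequence 4 terms at a time; column i is its own pattern.
Track A: 20, -20, 20, -20, 20, -20 (alternating ±20).
Track B: 1, 4, 9, 16, 25, 36 (the squares 1², 2², 3², …).
Track C: 1, 3, 6, 10, 15 (triangular numbers starting at T_1).
Track D: 20, 26, 32, 38, 44 (linear: a_n = 14 + 6·n).
The 28th slot belongs to track D; its 7th term is 56.

56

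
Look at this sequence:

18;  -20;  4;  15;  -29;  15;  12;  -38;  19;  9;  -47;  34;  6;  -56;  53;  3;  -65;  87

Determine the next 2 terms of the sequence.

Taking every 3rd term gives 3 separate tracks.
Track A is 18, 15, 12, 9, 6, 3, which is subtracting 3 each time.
Track B is -20, -29, -38, -47, -56, -65, which is linear: a_n = -11 − 9·n.
Track C is 4, 15, 19, 34, 53, 87, which is Fibonacci-style (each term is the sum of the two before it).
Position 19 → track A, term 7 = 0.
The 20th slot belongs to track B; its 7th term is -74.

0, -74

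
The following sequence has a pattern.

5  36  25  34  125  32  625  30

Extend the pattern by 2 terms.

3125, 28

Split by position mod 2 into 2 tracks.
Subsequence A: 5, 25, 125, 625 (successive powers of 5).
Subsequence B: 36, 34, 32, 30 (arithmetic, step −2).
The 9th slot belongs to subsequence A; its 5th term is 3125.
Position 10 falls in subsequence B as its term 5, giving 28.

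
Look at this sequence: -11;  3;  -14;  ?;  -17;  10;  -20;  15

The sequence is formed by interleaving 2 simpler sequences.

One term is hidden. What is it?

Split by position mod 2 into 2 tracks.
Track A = -11, -14, -17, -20: arithmetic with common difference −3.
Track B = 3, ?, 10, 15: triangular numbers starting at T_2.
The gap is track B's term 2; the rule gives 6.

6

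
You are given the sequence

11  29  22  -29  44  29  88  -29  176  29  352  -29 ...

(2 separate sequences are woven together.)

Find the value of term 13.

704

Positions 1, 3, 5, … form one subsequence and positions 2, 4, 6, … form another.
Subsequence A = 11, 22, 44, 88, 176, 352: geometric with ratio 2.
Subsequence B = 29, -29, 29, -29, 29, -29: oscillating between 29 and -29.
The 13th slot belongs to subsequence A; its 7th term is 704.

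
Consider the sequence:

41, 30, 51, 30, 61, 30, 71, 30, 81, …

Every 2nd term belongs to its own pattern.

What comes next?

Split by position mod 2 into 2 tracks.
Track A = 41, 51, 61, 71, 81: arithmetic, step +10.
Track B = 30, 30, 30, 30: the constant sequence 30.
Position 10 falls in track B as its term 5, giving 30.

30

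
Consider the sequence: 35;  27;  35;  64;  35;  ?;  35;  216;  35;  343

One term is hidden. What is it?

Odd-indexed and even-indexed terms follow separate rules.
Subsequence A is 35, 35, 35, 35, 35, which is always 35.
Subsequence B is 27, 64, ?, 216, 343, which is perfect cubes starting at 3³.
So the missing entry in subsequence B is 125.

125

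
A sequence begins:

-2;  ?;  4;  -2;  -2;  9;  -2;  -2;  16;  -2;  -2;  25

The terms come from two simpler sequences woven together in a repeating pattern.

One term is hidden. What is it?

-2

Reading positions in blocks of 3 reveals the pattern AAB — 2 tracks woven together.
Stream A: -2, ?, -2, -2, -2, -2, -2, -2. The constant sequence -2.
Stream B: 4, 9, 16, 25. Consecutive squares n² from n = 2.
Filling stream A at index 2 by its rule yields -2.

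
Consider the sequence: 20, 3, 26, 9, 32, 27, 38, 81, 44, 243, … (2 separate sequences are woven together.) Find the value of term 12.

729

Positions 1, 3, 5, … form one subsequence and positions 2, 4, 6, … form another.
Subsequence A = 20, 26, 32, 38, 44: arithmetic with common difference +6.
Subsequence B = 3, 9, 27, 81, 243: powers 3^1, 3^2, 3^3, ….
The 12th slot belongs to subsequence B; its 6th term is 729.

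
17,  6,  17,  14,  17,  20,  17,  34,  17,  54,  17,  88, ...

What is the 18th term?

372

Split by position mod 2 into 2 tracks.
Subsequence A: 17, 17, 17, 17, 17, 17 — constant 17.
Subsequence B: 6, 14, 20, 34, 54, 88 — each term equals the sum of the previous two.
Position 18 falls in subsequence B as its term 9, giving 372.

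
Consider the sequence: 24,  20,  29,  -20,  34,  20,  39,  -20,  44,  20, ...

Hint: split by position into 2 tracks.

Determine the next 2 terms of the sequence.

49, -20

Positions 1, 3, 5, … form one subsequence and positions 2, 4, 6, … form another.
Track A: 24, 29, 34, 39, 44 — arithmetic with common difference +5.
Track B: 20, -20, 20, -20, 20 — alternating ±20.
Position 11 → track A, term 6 = 49.
The 12th slot belongs to track B; its 6th term is -20.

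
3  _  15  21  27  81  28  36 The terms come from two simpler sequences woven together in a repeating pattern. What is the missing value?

The slot pattern repeats as AABB (period 4), so there are 2 interleaved tracks.
Subsequence A: 3, ?, 27, 81. Successive powers of 3.
Subsequence B: 15, 21, 28, 36. The triangular numbers T_5, T_6, ….
Subsequence A's pattern makes the blank 9.

9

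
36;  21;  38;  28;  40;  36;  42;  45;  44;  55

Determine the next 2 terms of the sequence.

46, 66

The terms cycle through 2 interleaved subsequences.
Track A: 36, 38, 40, 42, 44. Linear: a_n = 34 + 2·n.
Track B: 21, 28, 36, 45, 55. The triangular numbers T_6, T_7, ….
The 11th slot belongs to track A; its 6th term is 46.
Term 12 comes from track B (its 6th entry): 66.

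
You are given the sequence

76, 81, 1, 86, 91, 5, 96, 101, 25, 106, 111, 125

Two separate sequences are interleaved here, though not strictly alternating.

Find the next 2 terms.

116, 121

Positions follow the repeating pattern AAB; grouping by letter gives 2 tracks.
Track A: 76, 81, 86, 91, 96, 101, 106, 111 (arithmetic with common difference +5).
Track B: 1, 5, 25, 125 (a geometric progression (common ratio 5)).
Position 13 falls in track A as its term 9, giving 116.
Position 14 falls in track A as its term 10, giving 121.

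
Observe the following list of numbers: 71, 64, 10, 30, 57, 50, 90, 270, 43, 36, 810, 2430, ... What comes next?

Reading positions in blocks of 4 reveals the pattern AABB — 2 tracks woven together.
Track A = 71, 64, 57, 50, 43, 36: linear: a_n = 78 − 7·n.
Track B = 10, 30, 90, 270, 810, 2430: a geometric progression (common ratio 3).
Position 13 → track A, term 7 = 29.

29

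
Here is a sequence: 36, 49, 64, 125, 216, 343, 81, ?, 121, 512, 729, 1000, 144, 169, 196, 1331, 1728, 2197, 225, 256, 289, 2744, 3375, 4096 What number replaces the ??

100

Reading positions in blocks of 6 reveals the pattern AAABBB — 2 tracks woven together.
Track A: 36, 49, 64, 81, ?, 121, 144, 169, 196, 225, 256, 289 — perfect squares starting at 6².
Track B: 125, 216, 343, 512, 729, 1000, 1331, 1728, 2197, 2744, 3375, 4096 — perfect cubes starting at 5³.
Filling track A at index 5 by its rule yields 100.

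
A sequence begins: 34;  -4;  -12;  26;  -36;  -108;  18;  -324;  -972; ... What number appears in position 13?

Positions follow the repeating pattern ABB; grouping by letter gives 2 tracks.
Track A = 34, 26, 18: arithmetic with common difference −8.
Track B = -4, -12, -36, -108, -324, -972: geometric, ×3 each step.
The 13th slot belongs to track A; its 5th term is 2.

2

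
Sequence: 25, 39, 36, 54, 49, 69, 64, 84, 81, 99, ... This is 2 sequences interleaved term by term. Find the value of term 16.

Taking every 2nd term gives 2 separate tracks.
Track A = 25, 36, 49, 64, 81: perfect squares starting at 5².
Track B = 39, 54, 69, 84, 99: adding 15 each time.
Term 16 comes from track B (its 8th entry): 144.

144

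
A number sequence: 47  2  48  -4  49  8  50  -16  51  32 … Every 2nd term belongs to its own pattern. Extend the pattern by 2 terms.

52, -64

Split by position mod 2 into 2 tracks.
Subsequence A is 47, 48, 49, 50, 51, which is adding 1 each time.
Subsequence B is 2, -4, 8, -16, 32, which is multiplying by -2 each time.
Position 11 falls in subsequence A as its term 6, giving 52.
Position 12 → subsequence B, term 6 = -64.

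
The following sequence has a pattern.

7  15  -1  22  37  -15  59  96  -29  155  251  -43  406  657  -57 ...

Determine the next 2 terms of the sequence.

The slot pattern repeats as AAB (period 3), so there are 2 interleaved tracks.
Stream A: 7, 15, 22, 37, 59, 96, 155, 251, 406, 657. A Fibonacci-like recurrence a_n = a_{n-1} + a_{n-2}.
Stream B: -1, -15, -29, -43, -57. Subtracting 14 each time.
Term 16 comes from stream A (its 11th entry): 1063.
Term 17 comes from stream A (its 12th entry): 1720.

1063, 1720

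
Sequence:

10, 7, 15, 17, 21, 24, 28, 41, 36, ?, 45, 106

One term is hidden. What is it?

Split by position mod 2 into 2 tracks.
Subsequence A: 10, 15, 21, 28, 36, 45 — triangular numbers n(n+1)/2 for n = 4, 5, ….
Subsequence B: 7, 17, 24, 41, ?, 106 — each term equals the sum of the previous two.
Subsequence B's pattern makes the blank 65.

65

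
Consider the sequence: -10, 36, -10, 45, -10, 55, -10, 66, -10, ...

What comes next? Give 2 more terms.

78, -10

Positions 1, 3, 5, … form one subsequence and positions 2, 4, 6, … form another.
Stream A: -10, -10, -10, -10, -10 (the constant sequence -10).
Stream B: 36, 45, 55, 66 (triangular numbers n(n+1)/2 for n = 8, 9, …).
Term 10 comes from stream B (its 5th entry): 78.
Position 11 falls in stream A as its term 6, giving -10.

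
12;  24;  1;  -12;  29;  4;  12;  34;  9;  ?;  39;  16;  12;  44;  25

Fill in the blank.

-12

Read the sequence 3 terms at a time; column i is its own pattern.
Stream A is 12, -12, 12, ?, 12, which is alternating ±12.
Stream B is 24, 29, 34, 39, 44, which is adding 5 each time.
Stream C is 1, 4, 9, 16, 25, which is the squares 1², 2², 3², ….
So the missing entry in stream A is -12.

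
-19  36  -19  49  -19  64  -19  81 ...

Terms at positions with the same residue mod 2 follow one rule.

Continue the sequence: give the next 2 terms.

-19, 100

Odd-indexed and even-indexed terms follow separate rules.
Track A: -19, -19, -19, -19. Constant -19.
Track B: 36, 49, 64, 81. Consecutive squares n² from n = 6.
Term 9 comes from track A (its 5th entry): -19.
Position 10 → track B, term 5 = 100.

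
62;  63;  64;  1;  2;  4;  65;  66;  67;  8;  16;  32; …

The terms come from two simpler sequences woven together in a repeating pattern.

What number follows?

Reading positions in blocks of 6 reveals the pattern AAABBB — 2 tracks woven together.
Track A = 62, 63, 64, 65, 66, 67: adding 1 each time.
Track B = 1, 2, 4, 8, 16, 32: successive powers of 2.
Position 13 → track A, term 7 = 68.

68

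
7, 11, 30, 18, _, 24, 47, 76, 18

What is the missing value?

Positions follow the repeating pattern AAB; grouping by letter gives 2 tracks.
Stream A: 7, 11, 18, ?, 47, 76. A Fibonacci-like recurrence a_n = a_{n-1} + a_{n-2}.
Stream B: 30, 24, 18. Subtracting 6 each time.
The gap is stream A's term 4; the rule gives 29.

29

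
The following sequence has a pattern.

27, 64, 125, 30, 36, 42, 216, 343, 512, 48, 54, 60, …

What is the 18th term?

Reading positions in blocks of 6 reveals the pattern AAABBB — 2 tracks woven together.
Track A: 27, 64, 125, 216, 343, 512 (perfect cubes starting at 3³).
Track B: 30, 36, 42, 48, 54, 60 (arithmetic, step +6).
Position 18 falls in track B as its term 9, giving 78.

78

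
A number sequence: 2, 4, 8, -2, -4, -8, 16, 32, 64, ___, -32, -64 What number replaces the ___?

The slot pattern repeats as AAABBB (period 6), so there are 2 interleaved tracks.
Stream A is 2, 4, 8, 16, 32, 64, which is powers 2^1, 2^2, 2^3, ….
Stream B is -2, -4, -8, ?, -32, -64, which is geometric, ×2 each step.
The gap is stream B's term 4; the rule gives -16.

-16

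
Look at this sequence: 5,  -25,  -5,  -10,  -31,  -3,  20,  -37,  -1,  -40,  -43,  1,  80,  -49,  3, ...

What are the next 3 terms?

Read the sequence 3 terms at a time; column i is its own pattern.
Stream A = 5, -10, 20, -40, 80: geometric with ratio -2.
Stream B = -25, -31, -37, -43, -49: arithmetic with common difference −6.
Stream C = -5, -3, -1, 1, 3: adding 2 each time.
The 16th slot belongs to stream A; its 6th term is -160.
The 17th slot belongs to stream B; its 6th term is -55.
Position 18 → stream C, term 6 = 5.

-160, -55, 5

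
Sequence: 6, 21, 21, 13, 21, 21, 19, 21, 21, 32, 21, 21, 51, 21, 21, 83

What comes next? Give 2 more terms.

The slot pattern repeats as ABB (period 3), so there are 2 interleaved tracks.
Track A = 6, 13, 19, 32, 51, 83: a Fibonacci-like recurrence a_n = a_{n-1} + a_{n-2}.
Track B = 21, 21, 21, 21, 21, 21, 21, 21, 21, 21: always 21.
Position 17 → track B, term 11 = 21.
The 18th slot belongs to track B; its 12th term is 21.

21, 21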